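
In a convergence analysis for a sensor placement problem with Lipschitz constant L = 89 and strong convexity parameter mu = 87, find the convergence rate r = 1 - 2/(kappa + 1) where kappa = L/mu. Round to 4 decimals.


Step 1: Compute the condition number.
kappa = L/mu = 89/87 = 1.023
Step 2: Compute the convergence rate.
r = 1 - 2/(kappa + 1) = 1 - 2*mu/(L + mu) = (L - mu)/(L + mu) = 2/176 = 0.0114


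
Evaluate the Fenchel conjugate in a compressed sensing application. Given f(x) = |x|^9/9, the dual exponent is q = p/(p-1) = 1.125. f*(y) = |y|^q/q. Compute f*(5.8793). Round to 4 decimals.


The conjugate exponent q satisfies 1/p + 1/q = 1.
p = 9, so q = 9/(9 - 1) = 1.125
|y|^q = 5.8793^1.125 = 7.3365
f*(5.8793) = 7.3365 / 1.125 = 6.5214


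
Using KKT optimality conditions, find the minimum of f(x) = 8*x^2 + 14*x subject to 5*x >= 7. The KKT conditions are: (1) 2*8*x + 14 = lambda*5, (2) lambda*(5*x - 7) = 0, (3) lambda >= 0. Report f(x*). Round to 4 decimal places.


Step 1: Try lambda = 0 (constraint inactive).
x_unc = -14/(2*8) = -0.875
Check: 5*-0.875 = -4.375 < 7 -- violated!
Step 2: Constraint must be active: 5*x = 7
x* = 7/5 = 1.4
lambda = (2*8*1.4 + 14)/5 = 7.28
Step 3: Compute optimal value.
f(x*) = 8*1.4^2 + 14*1.4 = 35.28


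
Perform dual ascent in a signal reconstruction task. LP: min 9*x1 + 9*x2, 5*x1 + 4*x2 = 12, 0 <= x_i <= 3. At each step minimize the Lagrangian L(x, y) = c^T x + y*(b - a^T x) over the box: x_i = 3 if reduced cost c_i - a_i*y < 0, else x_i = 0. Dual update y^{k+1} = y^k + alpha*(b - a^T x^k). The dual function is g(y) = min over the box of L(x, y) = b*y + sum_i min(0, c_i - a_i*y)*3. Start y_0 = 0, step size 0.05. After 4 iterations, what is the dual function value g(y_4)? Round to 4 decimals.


Dual ascent for LP: min 9*x1 + 9*x2, 5*x1 + 4*x2 = 12, 0 <= x_i <= 3
Step 1: y^k = 0.0, reduced costs: (9.0, 9.0)
  x^k = (0.0, 0.0), subgradient = b - a^T x = 12.0
  y^{k+1} = 0.0 + 0.05*12.0 = 0.6
Step 2: y^k = 0.6, reduced costs: (6.0, 6.6)
  x^k = (0.0, 0.0), subgradient = b - a^T x = 12.0
  y^{k+1} = 0.6 + 0.05*12.0 = 1.2
Step 3: y^k = 1.2, reduced costs: (3.0, 4.2)
  x^k = (0.0, 0.0), subgradient = b - a^T x = 12.0
  y^{k+1} = 1.2 + 0.05*12.0 = 1.8
Step 4: y^k = 1.8, reduced costs: (0.0, 1.8)
  x^k = (0.0, 0.0), subgradient = b - a^T x = 12.0
  y^{k+1} = 1.8 + 0.05*12.0 = 2.4
Dual objective at y_4 = 2.4: reduced costs (-3.0, -0.6), box minimizer x = (3.0, 3.0)
g(y_4) = b*y + (c1 - a1*y)*x1 + (c2 - a2*y)*x2 = 12*2.4 + (-3.0)*3.0 + (-0.6)*3.0 = 28.8 - 9.0 - 1.8 = 18.0


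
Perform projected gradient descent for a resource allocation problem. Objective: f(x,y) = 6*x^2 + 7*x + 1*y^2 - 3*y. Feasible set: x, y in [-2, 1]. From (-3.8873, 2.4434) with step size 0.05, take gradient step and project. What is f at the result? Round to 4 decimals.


Step 1: Compute gradient at (-3.8873, 2.4434).
grad_x = 2*6*-3.8873 + 7 = -39.6476
grad_y = 2*1*2.4434 - 3 = 1.8868
Step 2: Gradient step.
x_raw = -3.8873 - 0.05*-39.6476 = -1.9049
y_raw = 2.4434 - 0.05*1.8868 = 2.3491
Step 3: Project onto [-2, 1].
x_proj = clip(-1.9049) = -1.9049
y_proj = clip(2.3491) = 1.0
Step 4: Evaluate f.
f(-1.9049, 1.0) = 6.4379


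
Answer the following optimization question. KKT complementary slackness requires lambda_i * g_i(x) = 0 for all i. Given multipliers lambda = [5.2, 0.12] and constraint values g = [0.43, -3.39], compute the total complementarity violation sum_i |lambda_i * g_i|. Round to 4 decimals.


KKT complementary slackness check:
lambda_1 * g_1 = 5.2 * 0.43 = 2.236
lambda_2 * g_2 = 0.12 * -3.39 = -0.4068
Total violation = 2.236 + 0.4068 = 2.6428


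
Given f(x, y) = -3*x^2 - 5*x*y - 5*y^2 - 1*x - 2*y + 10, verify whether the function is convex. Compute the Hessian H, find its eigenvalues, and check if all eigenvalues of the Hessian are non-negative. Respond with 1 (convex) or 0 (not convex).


The Hessian of f(x,y) = -3*x^2 - 5*x*y - 5*y^2 - 1*x - 2*y + 10 is:
H = [[-6, -5], [-5, -10]]
Trace = -6 - 10 = -16
Determinant = -6*-10 - (-5)^2 = 35
Discriminant = (-16)^2 - 4*35 = 116.0
Eigenvalues: lambda_1 = -13.3852, lambda_2 = -2.6148
The function is not convex.

0


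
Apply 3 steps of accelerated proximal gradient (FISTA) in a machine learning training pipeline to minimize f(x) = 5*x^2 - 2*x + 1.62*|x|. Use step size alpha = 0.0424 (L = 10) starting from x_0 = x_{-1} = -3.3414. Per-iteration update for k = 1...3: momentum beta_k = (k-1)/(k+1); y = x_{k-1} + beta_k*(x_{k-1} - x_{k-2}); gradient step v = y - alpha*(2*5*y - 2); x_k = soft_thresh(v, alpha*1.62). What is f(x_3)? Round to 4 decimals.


FISTA on f(x) = 5*x^2 - 2*x + 1.62*|x|
L = 10, alpha = 0.0424
Iteration 1: beta = 0.0, y = -3.3414 + 0.0*(-3.3414 + 3.3414) = -3.3414
  grad(y) = -35.414, v = y - alpha*grad = -1.8398
  prox(v) = soft_thresh(-1.8398, 0.0687) = -1.7712
Iteration 2: beta = 0.3333, y = -1.7712 + 0.3333*(-1.7712 + 3.3414) = -1.2477
  grad(y) = -14.4774, v = y - alpha*grad = -0.6339
  prox(v) = soft_thresh(-0.6339, 0.0687) = -0.5652
Iteration 3: beta = 0.5, y = -0.5652 + 0.5*(-0.5652 + 1.7712) = 0.0378
  grad(y) = -1.6224, v = y - alpha*grad = 0.1065
  prox(v) = soft_thresh(0.1065, 0.0687) = 0.0379
f(x_3) = 5*0.0379^2 - 2*0.0379 + 1.62*|0.0379| = -0.0072


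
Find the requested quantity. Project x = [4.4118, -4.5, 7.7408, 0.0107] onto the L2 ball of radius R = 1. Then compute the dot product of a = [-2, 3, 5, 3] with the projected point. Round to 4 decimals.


Step 1: Compute ||x|| (intermediates to 6 decimals).
||x|| = sqrt(4.4118^2 + (-4.5)^2 + 7.7408^2 + 0.0107^2) = 9.981687
Step 2: Project.
Since ||x|| > R, scale = R/||x|| = 1/9.981687 = 0.100183, proj(x) = scale * x
proj(x) = [0.441987, -0.450824, 0.775497, 0.001072]
Step 3: Dot product.
a^T * proj(x) = -2*0.441987 + 3*(-0.450824) + 5*0.775497 + 3*0.001072 = 1.6443


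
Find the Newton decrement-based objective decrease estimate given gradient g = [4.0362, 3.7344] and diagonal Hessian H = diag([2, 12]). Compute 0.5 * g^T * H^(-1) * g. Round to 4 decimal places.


Step 1: H is diagonal, so H^(-1) * g = [2.0181, 0.3112].
Step 2: g^T H^(-1) g = sum_i g_i^2 / H_ii
  = (4.0362)^2/2 + (3.7344)^2/12
  = 8.1455 + 1.1621 = 9.3076
Step 3: Objective decrease = 0.5 * g^T H^(-1) g = 4.6538


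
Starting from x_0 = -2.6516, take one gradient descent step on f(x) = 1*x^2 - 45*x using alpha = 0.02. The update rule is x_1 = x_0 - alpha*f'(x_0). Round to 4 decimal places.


We compute the gradient at x_0 and apply the update.
f'(x) = 2*x - 45
f'(-2.6516) = 2*-2.6516 - 45 = -50.3032
x_1 = -2.6516 - 0.02*-50.3032 = -1.6455


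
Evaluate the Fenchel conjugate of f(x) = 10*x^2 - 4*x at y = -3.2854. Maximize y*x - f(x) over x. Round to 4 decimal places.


f*(y) = sup_x {y*x - a*x^2 - b*x} = sup_x {(y-b)*x - a*x^2}
FOC: (y - b) - 2a*x = 0 => x* = (y - b)/(2a)
x* = (-3.2854 + 4)/(2*10) = 0.0357
f*(-3.2854) = (y-b)^2/(4a) = (-3.2854 + 4)^2/(4*10)
= 0.5107/40 = 0.0128


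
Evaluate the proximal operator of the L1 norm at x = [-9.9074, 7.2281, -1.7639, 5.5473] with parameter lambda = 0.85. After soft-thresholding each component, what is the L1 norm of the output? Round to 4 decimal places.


Soft-thresholding with lambda = 0.85:
prox(-9.9074) = sign(-9.9074)*max(|-9.9074| - 0.85, 0) = -9.0574
prox(7.2281) = sign(7.2281)*max(|7.2281| - 0.85, 0) = 6.3781
prox(-1.7639) = sign(-1.7639)*max(|-1.7639| - 0.85, 0) = -0.9139
prox(5.5473) = sign(5.5473)*max(|5.5473| - 0.85, 0) = 4.6973
prox(x) = [-9.0574, 6.3781, -0.9139, 4.6973]
||prox(x)||_1 = 9.0574 + 6.3781 + 0.9139 + 4.6973 = 21.0467


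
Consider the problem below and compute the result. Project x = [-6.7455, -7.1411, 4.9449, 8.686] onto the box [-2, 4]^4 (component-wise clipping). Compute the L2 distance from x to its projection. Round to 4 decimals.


Project each component onto [-2, 4].
clip(-6.7455) = -2.0, clip(-7.1411) = -2.0, clip(4.9449) = 4.0, clip(8.686) = 4.0
Projection = [-2.0, -2.0, 4.0, 4.0]
Squared diffs: [22.5198, 26.4309, 0.8928, 21.9586]
Distance = sqrt(71.8021) = 8.4736


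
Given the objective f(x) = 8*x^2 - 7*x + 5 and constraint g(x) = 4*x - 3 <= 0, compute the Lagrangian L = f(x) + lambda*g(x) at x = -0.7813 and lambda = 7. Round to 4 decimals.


Step 1: Evaluate f(x).
f(-0.7813) = 8*(-0.7813)^2 - 7*(-0.7813) + 5 = 15.3525
Step 2: Evaluate g(x).
g(-0.7813) = 4*-0.7813 - 3 = -6.1252
Step 3: Compute Lagrangian.
L = 15.3525 + 7*-6.1252 = -27.5239


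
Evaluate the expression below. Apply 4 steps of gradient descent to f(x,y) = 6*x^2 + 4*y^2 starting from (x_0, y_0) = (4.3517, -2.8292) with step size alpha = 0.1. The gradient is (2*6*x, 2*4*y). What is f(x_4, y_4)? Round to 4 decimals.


Gradient descent on f(x,y) = 6*x^2 + 4*y^2.
Starting point: (4.3517, -2.8292), alpha = 0.1
Step 1: grad_x = 2*6*4.3517 = 52.2204, grad_y = 2*4*-2.8292 = -22.6336
  x_1 = 4.3517 - 0.1*52.2204 = -0.8703
  y_1 = -2.8292 - 0.1*-22.6336 = -0.5658
Step 2: grad_x = 2*6*-0.8703 = -10.4441, grad_y = 2*4*-0.5658 = -4.5267
  x_2 = -0.8703 - 0.1*-10.4441 = 0.1741
  y_2 = -0.5658 - 0.1*-4.5267 = -0.1132
Step 3: grad_x = 2*6*0.1741 = 2.0888, grad_y = 2*4*-0.1132 = -0.9053
  x_3 = 0.1741 - 0.1*2.0888 = -0.0348
  y_3 = -0.1132 - 0.1*-0.9053 = -0.0226
Step 4: grad_x = 2*6*-0.0348 = -0.4178, grad_y = 2*4*-0.0226 = -0.1811
  x_4 = -0.0348 - 0.1*-0.4178 = 0.007
  y_4 = -0.0226 - 0.1*-0.1811 = -0.0045
f(0.007, -0.0045) = 6*0.007^2 + 4*(-0.0045)^2 = 0.0004


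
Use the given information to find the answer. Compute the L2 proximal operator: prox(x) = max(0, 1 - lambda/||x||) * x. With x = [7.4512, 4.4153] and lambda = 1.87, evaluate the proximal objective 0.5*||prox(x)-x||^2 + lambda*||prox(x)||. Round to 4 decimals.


Step 1: Compute ||x||.
||x|| = 8.6611
Step 2: Compute scaling factor.
scale = max(0, 1 - 1.87/8.6611) = 0.7841
Step 3: prox(x) = [5.8424, 3.462]
||prox(x)|| = 6.7911
Step 4: Proximal objective.
0.5*||prox-x||^2 = 1.7485
lambda*||prox|| = 12.6994
Total = 14.4479


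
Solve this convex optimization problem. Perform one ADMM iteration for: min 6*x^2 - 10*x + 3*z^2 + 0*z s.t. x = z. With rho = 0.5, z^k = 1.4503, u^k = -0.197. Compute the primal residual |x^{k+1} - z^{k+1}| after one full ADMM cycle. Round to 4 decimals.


ADMM iteration with rho = 0.5, z^k = 1.4503, u^k = -0.197
Step 1: x-update.
Minimize 6*x^2 - 10*x + (0.5/2)*(x - 1.4503 - 0.197)^2
FOC: (2*6 + 0.5)*x = 10 + 0.5*(1.4503 + 0.197)
x^{k+1} = 0.8659
Step 2: z-update.
Minimize 3*z^2 + 0*z + (0.5/2)*(0.8659 - z - 0.197)^2
FOC: (2*3 + 0.5)*z = 0 + 0.5*(0.8659 - 0.197)
z^{k+1} = 0.0515
Step 3: u-update.
u^{k+1} = -0.197 + 0.8659 - 0.0515 = 0.6174
Step 4: Primal residual = |0.8659 - 0.0515| = 0.8144


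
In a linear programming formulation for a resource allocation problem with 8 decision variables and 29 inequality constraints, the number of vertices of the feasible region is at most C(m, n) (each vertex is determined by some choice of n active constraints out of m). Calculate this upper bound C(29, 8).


Each vertex corresponds to some choice of n active constraints out of m, so the number of vertices is at most C(m, n) = m! / (n!(m-n)!).
m = 29, n = 8
Numerator: 29 * 28 * 27 * 26 * 25 * 24 * 23 * 22
Denominator: 8! = 40320
C(29, 8) = 4292145


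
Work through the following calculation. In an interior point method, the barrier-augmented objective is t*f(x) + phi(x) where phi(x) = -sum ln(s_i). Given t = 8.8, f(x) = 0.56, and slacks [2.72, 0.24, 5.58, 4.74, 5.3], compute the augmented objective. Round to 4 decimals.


Step 1: Compute log-barrier.
ln values: [1.0006, -1.4271, 1.7192, 1.556, 1.6677]
phi = -(1.0006 - 1.4271 + 1.7192 + 1.556 + 1.6677) = -4.5164
Step 2: Compute augmented objective.
t*f(x) = 8.8*0.56 = 4.928
Total = 4.928 - 4.5164 = 0.4116


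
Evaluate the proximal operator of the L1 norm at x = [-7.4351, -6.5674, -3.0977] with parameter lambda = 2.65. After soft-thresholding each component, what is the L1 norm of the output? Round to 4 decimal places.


Soft-thresholding with lambda = 2.65:
prox(-7.4351) = sign(-7.4351)*max(|-7.4351| - 2.65, 0) = -4.7851
prox(-6.5674) = sign(-6.5674)*max(|-6.5674| - 2.65, 0) = -3.9174
prox(-3.0977) = sign(-3.0977)*max(|-3.0977| - 2.65, 0) = -0.4477
prox(x) = [-4.7851, -3.9174, -0.4477]
||prox(x)||_1 = 4.7851 + 3.9174 + 0.4477 = 9.1502


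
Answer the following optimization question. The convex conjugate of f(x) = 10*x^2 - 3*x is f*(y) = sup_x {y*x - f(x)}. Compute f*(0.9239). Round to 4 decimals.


f*(y) = sup_x {y*x - a*x^2 - b*x} = sup_x {(y-b)*x - a*x^2}
FOC: (y - b) - 2a*x = 0 => x* = (y - b)/(2a)
x* = (0.9239 + 3)/(2*10) = 0.1962
f*(0.9239) = (y-b)^2/(4a) = (0.9239 + 3)^2/(4*10)
= 15.397/40 = 0.3849


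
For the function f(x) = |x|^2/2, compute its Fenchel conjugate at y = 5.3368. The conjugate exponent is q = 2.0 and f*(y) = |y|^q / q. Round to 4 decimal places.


The conjugate exponent q satisfies 1/p + 1/q = 1.
p = 2, so q = 2/(2 - 1) = 2.0
|y|^q = 5.3368^2.0 = 28.4814
f*(5.3368) = 28.4814 / 2.0 = 14.2407


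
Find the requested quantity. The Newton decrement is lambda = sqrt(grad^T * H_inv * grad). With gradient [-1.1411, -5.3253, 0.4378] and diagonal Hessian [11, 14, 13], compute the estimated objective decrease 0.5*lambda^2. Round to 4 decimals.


Step 1: H is diagonal, so H^(-1) * g = [-0.1037, -0.3804, 0.0337].
Step 2: g^T H^(-1) g = sum_i g_i^2 / H_ii
  = (-1.1411)^2/11 + (-5.3253)^2/14 + (0.4378)^2/13
  = 0.1184 + 2.0256 + 0.0147 = 2.1587
Step 3: Objective decrease = 0.5 * g^T H^(-1) g = 1.0794


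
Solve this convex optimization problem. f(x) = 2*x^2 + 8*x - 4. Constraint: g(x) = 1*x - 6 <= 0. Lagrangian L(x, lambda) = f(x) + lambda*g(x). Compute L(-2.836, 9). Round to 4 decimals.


Step 1: Evaluate f(x).
f(-2.836) = 2*(-2.836)^2 + 8*(-2.836) - 4 = -10.6022
Step 2: Evaluate g(x).
g(-2.836) = 1*-2.836 - 6 = -8.836
Step 3: Compute Lagrangian.
L = -10.6022 + 9*-8.836 = -90.1262


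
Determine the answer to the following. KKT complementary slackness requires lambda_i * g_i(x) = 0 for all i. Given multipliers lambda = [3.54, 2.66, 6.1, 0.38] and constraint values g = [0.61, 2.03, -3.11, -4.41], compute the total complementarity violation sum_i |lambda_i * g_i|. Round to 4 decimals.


KKT complementary slackness check:
lambda_1 * g_1 = 3.54 * 0.61 = 2.1594
lambda_2 * g_2 = 2.66 * 2.03 = 5.3998
lambda_3 * g_3 = 6.1 * -3.11 = -18.971
lambda_4 * g_4 = 0.38 * -4.41 = -1.6758
Total violation = 2.1594 + 5.3998 + 18.971 + 1.6758 = 28.206


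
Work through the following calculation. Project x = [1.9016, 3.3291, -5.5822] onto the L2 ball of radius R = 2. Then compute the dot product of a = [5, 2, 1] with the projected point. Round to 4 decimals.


Step 1: Compute ||x|| (intermediates to 6 decimals).
||x|| = sqrt(1.9016^2 + 3.3291^2 + (-5.5822)^2) = 6.771997
Step 2: Project.
Since ||x|| > R, scale = R/||x|| = 2/6.771997 = 0.295334, proj(x) = scale * x
proj(x) = [0.561607, 0.983196, -1.648613]
Step 3: Dot product.
a^T * proj(x) = 5*0.561607 + 2*0.983196 + 1*(-1.648613) = 3.1258


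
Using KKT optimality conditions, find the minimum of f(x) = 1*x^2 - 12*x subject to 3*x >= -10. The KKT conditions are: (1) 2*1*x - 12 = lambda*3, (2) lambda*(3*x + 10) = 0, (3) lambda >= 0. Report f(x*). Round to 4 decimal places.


Step 1: Try lambda = 0 (constraint inactive).
Stationarity: 2*1*x - 12 = 0
x* = 12/(2*1) = 6.0
Check constraint: 3*6.0 = 18.0 >= -10 -- satisfied.
Step 2: Compute optimal value.
f(x*) = 1*6.0^2 - 12*6.0 = -36.0


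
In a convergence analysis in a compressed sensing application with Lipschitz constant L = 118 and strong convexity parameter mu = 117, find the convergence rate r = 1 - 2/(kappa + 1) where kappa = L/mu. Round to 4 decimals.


Step 1: Compute the condition number.
kappa = L/mu = 118/117 = 1.0085
Step 2: Compute the convergence rate.
r = 1 - 2/(kappa + 1) = 1 - 2*mu/(L + mu) = (L - mu)/(L + mu) = 1/235 = 0.0043


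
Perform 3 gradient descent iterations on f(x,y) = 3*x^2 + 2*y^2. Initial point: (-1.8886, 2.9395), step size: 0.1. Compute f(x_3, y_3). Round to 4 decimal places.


Gradient descent on f(x,y) = 3*x^2 + 2*y^2.
Starting point: (-1.8886, 2.9395), alpha = 0.1
Step 1: grad_x = 2*3*-1.8886 = -11.3316, grad_y = 2*2*2.9395 = 11.758
  x_1 = -1.8886 - 0.1*-11.3316 = -0.7554
  y_1 = 2.9395 - 0.1*11.758 = 1.7637
Step 2: grad_x = 2*3*-0.7554 = -4.5326, grad_y = 2*2*1.7637 = 7.0548
  x_2 = -0.7554 - 0.1*-4.5326 = -0.3022
  y_2 = 1.7637 - 0.1*7.0548 = 1.0582
Step 3: grad_x = 2*3*-0.3022 = -1.8131, grad_y = 2*2*1.0582 = 4.2329
  x_3 = -0.3022 - 0.1*-1.8131 = -0.1209
  y_3 = 1.0582 - 0.1*4.2329 = 0.6349
f(-0.1209, 0.6349) = 3*(-0.1209)^2 + 2*0.6349^2 = 0.8501


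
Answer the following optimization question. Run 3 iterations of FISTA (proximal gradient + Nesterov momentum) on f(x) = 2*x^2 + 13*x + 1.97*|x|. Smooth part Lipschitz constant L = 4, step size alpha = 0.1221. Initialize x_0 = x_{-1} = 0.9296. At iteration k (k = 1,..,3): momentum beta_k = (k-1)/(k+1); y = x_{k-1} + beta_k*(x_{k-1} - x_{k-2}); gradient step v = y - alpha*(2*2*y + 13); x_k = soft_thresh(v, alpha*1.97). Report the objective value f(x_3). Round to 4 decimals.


FISTA on f(x) = 2*x^2 + 13*x + 1.97*|x|
L = 4, alpha = 0.1221
Iteration 1: beta = 0.0, y = 0.9296 + 0.0*(0.9296 - 0.9296) = 0.9296
  grad(y) = 16.7184, v = y - alpha*grad = -1.1117
  prox(v) = soft_thresh(-1.1117, 0.2405) = -0.8712
Iteration 2: beta = 0.3333, y = -0.8712 + 0.3333*(-0.8712 - 0.9296) = -1.4714
  grad(y) = 7.1142, v = y - alpha*grad = -2.3401
  prox(v) = soft_thresh(-2.3401, 0.2405) = -2.0996
Iteration 3: beta = 0.5, y = -2.0996 + 0.5*(-2.0996 + 0.8712) = -2.7137
  grad(y) = 2.1451, v = y - alpha*grad = -2.9756
  prox(v) = soft_thresh(-2.9756, 0.2405) = -2.7351
f(x_3) = 2*(-2.7351)^2 + 13*(-2.7351) + 1.97*|-2.7351| = -15.2066


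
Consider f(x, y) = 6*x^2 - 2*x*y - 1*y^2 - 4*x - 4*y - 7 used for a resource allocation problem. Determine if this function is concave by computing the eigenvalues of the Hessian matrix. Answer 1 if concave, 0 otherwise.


The Hessian of f(x,y) = 6*x^2 - 2*x*y - 1*y^2 - 4*x - 4*y - 7 is:
H = [[12, -2], [-2, -2]]
Trace = 12 - 2 = 10
Determinant = 12*-2 - (-2)^2 = -28
Discriminant = (10)^2 - 4*-28 = 212.0
Eigenvalues: lambda_1 = -2.2801, lambda_2 = 12.2801
The function is not concave.

0


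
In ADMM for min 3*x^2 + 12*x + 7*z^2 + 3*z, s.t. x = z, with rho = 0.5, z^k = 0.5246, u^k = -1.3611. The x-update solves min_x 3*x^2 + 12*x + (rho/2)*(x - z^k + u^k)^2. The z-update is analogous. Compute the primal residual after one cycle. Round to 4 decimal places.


ADMM iteration with rho = 0.5, z^k = 0.5246, u^k = -1.3611
Step 1: x-update.
Minimize 3*x^2 + 12*x + (0.5/2)*(x - 0.5246 - 1.3611)^2
FOC: (2*3 + 0.5)*x = -12 + 0.5*(0.5246 + 1.3611)
x^{k+1} = -1.7011
Step 2: z-update.
Minimize 7*z^2 + 3*z + (0.5/2)*(-1.7011 - z - 1.3611)^2
FOC: (2*7 + 0.5)*z = -3 + 0.5*(-1.7011 - 1.3611)
z^{k+1} = -0.3125
Step 3: u-update.
u^{k+1} = -1.3611 - 1.7011 + 0.3125 = -2.7497
Step 4: Primal residual = |-1.7011 + 0.3125| = 1.3886


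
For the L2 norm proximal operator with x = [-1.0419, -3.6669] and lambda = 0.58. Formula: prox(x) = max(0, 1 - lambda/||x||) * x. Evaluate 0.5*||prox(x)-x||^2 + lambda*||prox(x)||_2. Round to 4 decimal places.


Step 1: Compute ||x||.
||x|| = 3.812
Step 2: Compute scaling factor.
scale = max(0, 1 - 0.58/3.812) = 0.8479
Step 3: prox(x) = [-0.8834, -3.109]
||prox(x)|| = 3.232
Step 4: Proximal objective.
0.5*||prox-x||^2 = 0.1682
lambda*||prox|| = 1.8746
Total = 2.0428


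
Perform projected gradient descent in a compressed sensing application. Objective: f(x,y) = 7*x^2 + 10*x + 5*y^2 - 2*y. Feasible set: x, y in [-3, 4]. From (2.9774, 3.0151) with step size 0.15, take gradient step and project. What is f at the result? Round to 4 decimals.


Step 1: Compute gradient at (2.9774, 3.0151).
grad_x = 2*7*2.9774 + 10 = 51.6836
grad_y = 2*5*3.0151 - 2 = 28.151
Step 2: Gradient step.
x_raw = 2.9774 - 0.15*51.6836 = -4.7751
y_raw = 3.0151 - 0.15*28.151 = -1.2076
Step 3: Project onto [-3, 4].
x_proj = clip(-4.7751) = -3.0
y_proj = clip(-1.2076) = -1.2076
Step 4: Evaluate f.
f(-3.0, -1.2076) = 42.706


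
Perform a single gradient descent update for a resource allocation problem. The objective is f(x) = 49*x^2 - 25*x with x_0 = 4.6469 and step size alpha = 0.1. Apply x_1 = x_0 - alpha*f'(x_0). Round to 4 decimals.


We compute the gradient at x_0 and apply the update.
f'(x) = 98*x - 25
f'(4.6469) = 98*4.6469 - 25 = 430.3962
x_1 = 4.6469 - 0.1*430.3962 = -38.3927


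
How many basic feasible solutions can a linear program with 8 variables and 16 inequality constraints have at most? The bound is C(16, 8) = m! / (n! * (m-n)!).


Each vertex corresponds to some choice of n active constraints out of m, so the number of vertices is at most C(m, n) = m! / (n!(m-n)!).
m = 16, n = 8
Numerator: 16 * 15 * 14 * 13 * 12 * 11 * 10 * 9
Denominator: 8! = 40320
C(16, 8) = 12870


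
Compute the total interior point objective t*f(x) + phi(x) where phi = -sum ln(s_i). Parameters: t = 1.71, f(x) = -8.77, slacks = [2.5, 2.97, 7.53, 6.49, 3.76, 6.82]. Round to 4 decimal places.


Step 1: Compute log-barrier.
ln values: [0.9163, 1.0886, 2.0189, 1.8703, 1.3244, 1.9199]
phi = -(0.9163 + 1.0886 + 2.0189 + 1.8703 + 1.3244 + 1.9199) = -9.1383
Step 2: Compute augmented objective.
t*f(x) = 1.71*-8.77 = -14.9967
Total = -14.9967 - 9.1383 = -24.135


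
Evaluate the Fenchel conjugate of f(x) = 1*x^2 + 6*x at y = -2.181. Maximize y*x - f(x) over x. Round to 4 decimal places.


f*(y) = sup_x {y*x - a*x^2 - b*x} = sup_x {(y-b)*x - a*x^2}
FOC: (y - b) - 2a*x = 0 => x* = (y - b)/(2a)
x* = (-2.181 - 6)/(2*1) = -4.0905
f*(-2.181) = (y-b)^2/(4a) = (-2.181 - 6)^2/(4*1)
= 66.9288/4 = 16.7322


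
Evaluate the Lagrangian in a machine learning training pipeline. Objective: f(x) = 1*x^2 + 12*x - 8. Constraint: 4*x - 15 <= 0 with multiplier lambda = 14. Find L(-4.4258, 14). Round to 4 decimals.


Step 1: Evaluate f(x).
f(-4.4258) = 1*(-4.4258)^2 + 12*(-4.4258) - 8 = -41.5219
Step 2: Evaluate g(x).
g(-4.4258) = 4*-4.4258 - 15 = -32.7032
Step 3: Compute Lagrangian.
L = -41.5219 + 14*-32.7032 = -499.3667


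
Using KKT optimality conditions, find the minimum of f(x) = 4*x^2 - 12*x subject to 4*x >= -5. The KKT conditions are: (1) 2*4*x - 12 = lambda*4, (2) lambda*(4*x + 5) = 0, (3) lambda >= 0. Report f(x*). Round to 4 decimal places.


Step 1: Try lambda = 0 (constraint inactive).
Stationarity: 2*4*x - 12 = 0
x* = 12/(2*4) = 1.5
Check constraint: 4*1.5 = 6.0 >= -5 -- satisfied.
Step 2: Compute optimal value.
f(x*) = 4*1.5^2 - 12*1.5 = -9.0


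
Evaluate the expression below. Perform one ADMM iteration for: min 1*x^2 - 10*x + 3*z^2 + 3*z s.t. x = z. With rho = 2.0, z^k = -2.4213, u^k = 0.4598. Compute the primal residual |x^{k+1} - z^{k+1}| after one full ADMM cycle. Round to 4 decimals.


ADMM iteration with rho = 2.0, z^k = -2.4213, u^k = 0.4598
Step 1: x-update.
Minimize 1*x^2 - 10*x + (2.0/2)*(x + 2.4213 + 0.4598)^2
FOC: (2*1 + 2.0)*x = 10 + 2.0*(-2.4213 - 0.4598)
x^{k+1} = 1.0595
Step 2: z-update.
Minimize 3*z^2 + 3*z + (2.0/2)*(1.0595 - z + 0.4598)^2
FOC: (2*3 + 2.0)*z = -3 + 2.0*(1.0595 + 0.4598)
z^{k+1} = 0.0048
Step 3: u-update.
u^{k+1} = 0.4598 + 1.0595 - 0.0048 = 1.5144
Step 4: Primal residual = |1.0595 - 0.0048| = 1.0546


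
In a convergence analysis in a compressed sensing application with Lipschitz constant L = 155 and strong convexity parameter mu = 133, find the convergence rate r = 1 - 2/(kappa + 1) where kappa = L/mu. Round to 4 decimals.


Step 1: Compute the condition number.
kappa = L/mu = 155/133 = 1.1654
Step 2: Compute the convergence rate.
r = 1 - 2/(kappa + 1) = 1 - 2*mu/(L + mu) = (L - mu)/(L + mu) = 22/288 = 0.0764


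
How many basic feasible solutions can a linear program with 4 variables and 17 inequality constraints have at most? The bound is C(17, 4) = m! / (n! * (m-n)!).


Each vertex corresponds to some choice of n active constraints out of m, so the number of vertices is at most C(m, n) = m! / (n!(m-n)!).
m = 17, n = 4
Numerator: 17 * 16 * 15 * 14
Denominator: 4! = 24
C(17, 4) = 2380


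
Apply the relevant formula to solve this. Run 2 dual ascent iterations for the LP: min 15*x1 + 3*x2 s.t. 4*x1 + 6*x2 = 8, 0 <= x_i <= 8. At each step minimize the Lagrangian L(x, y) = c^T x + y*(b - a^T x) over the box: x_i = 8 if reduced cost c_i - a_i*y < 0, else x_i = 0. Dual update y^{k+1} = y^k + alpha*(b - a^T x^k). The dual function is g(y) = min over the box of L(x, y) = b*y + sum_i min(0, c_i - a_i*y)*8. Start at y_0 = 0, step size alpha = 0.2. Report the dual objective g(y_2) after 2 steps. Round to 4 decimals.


Dual ascent for LP: min 15*x1 + 3*x2, 4*x1 + 6*x2 = 8, 0 <= x_i <= 8
Step 1: y^k = 0.0, reduced costs: (15.0, 3.0)
  x^k = (0.0, 0.0), subgradient = b - a^T x = 8.0
  y^{k+1} = 0.0 + 0.2*8.0 = 1.6
Step 2: y^k = 1.6, reduced costs: (8.6, -6.6)
  x^k = (0.0, 8.0), subgradient = b - a^T x = -40.0
  y^{k+1} = 1.6 + 0.2*-40.0 = -6.4
Dual objective at y_2 = -6.4: reduced costs (40.6, 41.4), box minimizer x = (0.0, 0.0)
g(y_2) = b*y + (c1 - a1*y)*x1 + (c2 - a2*y)*x2 = 8*(-6.4) + 40.6*0.0 + 41.4*0.0 = -51.2 + 0.0 + 0.0 = -51.2


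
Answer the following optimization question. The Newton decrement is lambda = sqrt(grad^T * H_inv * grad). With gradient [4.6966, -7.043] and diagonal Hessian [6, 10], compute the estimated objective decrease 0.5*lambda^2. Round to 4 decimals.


Step 1: H is diagonal, so H^(-1) * g = [0.7828, -0.7043].
Step 2: g^T H^(-1) g = sum_i g_i^2 / H_ii
  = (4.6966)^2/6 + (-7.043)^2/10
  = 3.6763 + 4.9604 = 8.6367
Step 3: Objective decrease = 0.5 * g^T H^(-1) g = 4.3184


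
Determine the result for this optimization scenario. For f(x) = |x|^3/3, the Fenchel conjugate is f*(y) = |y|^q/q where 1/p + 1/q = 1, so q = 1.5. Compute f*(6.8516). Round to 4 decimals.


The conjugate exponent q satisfies 1/p + 1/q = 1.
p = 3, so q = 3/(3 - 1) = 1.5
|y|^q = 6.8516^1.5 = 17.9344
f*(6.8516) = 17.9344 / 1.5 = 11.9563


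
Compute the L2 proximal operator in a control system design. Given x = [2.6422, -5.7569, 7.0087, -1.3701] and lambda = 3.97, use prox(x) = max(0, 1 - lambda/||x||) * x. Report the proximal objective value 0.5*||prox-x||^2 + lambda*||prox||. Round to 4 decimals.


Step 1: Compute ||x||.
||x|| = 9.5458
Step 2: Compute scaling factor.
scale = max(0, 1 - 3.97/9.5458) = 0.5841
Step 3: prox(x) = [1.5433, -3.3627, 4.0939, -0.8003]
||prox(x)|| = 5.5758
Step 4: Proximal objective.
0.5*||prox-x||^2 = 7.8805
lambda*||prox|| = 22.1359
Total = 30.0163


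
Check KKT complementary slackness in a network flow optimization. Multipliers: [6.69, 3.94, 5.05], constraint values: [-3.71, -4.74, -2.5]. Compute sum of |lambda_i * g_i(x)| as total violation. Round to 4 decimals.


KKT complementary slackness check:
lambda_1 * g_1 = 6.69 * -3.71 = -24.8199
lambda_2 * g_2 = 3.94 * -4.74 = -18.6756
lambda_3 * g_3 = 5.05 * -2.5 = -12.625
Total violation = 24.8199 + 18.6756 + 12.625 = 56.1205


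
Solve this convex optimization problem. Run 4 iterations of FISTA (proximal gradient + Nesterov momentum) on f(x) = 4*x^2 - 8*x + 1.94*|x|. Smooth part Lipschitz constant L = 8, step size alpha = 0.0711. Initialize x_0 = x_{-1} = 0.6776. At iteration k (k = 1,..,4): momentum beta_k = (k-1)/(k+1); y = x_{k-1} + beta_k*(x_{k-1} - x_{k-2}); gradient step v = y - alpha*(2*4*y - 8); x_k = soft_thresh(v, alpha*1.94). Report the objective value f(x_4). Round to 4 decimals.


FISTA on f(x) = 4*x^2 - 8*x + 1.94*|x|
L = 8, alpha = 0.0711
Iteration 1: beta = 0.0, y = 0.6776 + 0.0*(0.6776 - 0.6776) = 0.6776
  grad(y) = -2.5792, v = y - alpha*grad = 0.861
  prox(v) = soft_thresh(0.861, 0.1379) = 0.723
Iteration 2: beta = 0.3333, y = 0.723 + 0.3333*(0.723 - 0.6776) = 0.7382
  grad(y) = -2.0944, v = y - alpha*grad = 0.8871
  prox(v) = soft_thresh(0.8871, 0.1379) = 0.7492
Iteration 3: beta = 0.5, y = 0.7492 + 0.5*(0.7492 - 0.723) = 0.7622
  grad(y) = -1.9021, v = y - alpha*grad = 0.8975
  prox(v) = soft_thresh(0.8975, 0.1379) = 0.7595
Iteration 4: beta = 0.6, y = 0.7595 + 0.6*(0.7595 - 0.7492) = 0.7658
  grad(y) = -1.8739, v = y - alpha*grad = 0.899
  prox(v) = soft_thresh(0.899, 0.1379) = 0.7611
f(x_4) = 4*0.7611^2 - 8*0.7611 + 1.94*|0.7611| = -2.2952


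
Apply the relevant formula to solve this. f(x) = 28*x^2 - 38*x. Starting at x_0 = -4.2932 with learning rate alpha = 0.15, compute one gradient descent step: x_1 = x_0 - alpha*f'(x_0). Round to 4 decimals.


We compute the gradient at x_0 and apply the update.
f'(x) = 56*x - 38
f'(-4.2932) = 56*-4.2932 - 38 = -278.4192
x_1 = -4.2932 - 0.15*-278.4192 = 37.4697


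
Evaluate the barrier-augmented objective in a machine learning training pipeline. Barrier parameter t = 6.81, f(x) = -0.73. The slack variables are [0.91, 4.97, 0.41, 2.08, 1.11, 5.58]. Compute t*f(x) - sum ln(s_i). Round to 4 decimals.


Step 1: Compute log-barrier.
ln values: [-0.0943, 1.6034, -0.8916, 0.7324, 0.1044, 1.7192]
phi = -(-0.0943 + 1.6034 - 0.8916 + 0.7324 + 0.1044 + 1.7192) = -3.1734
Step 2: Compute augmented objective.
t*f(x) = 6.81*-0.73 = -4.9713
Total = -4.9713 - 3.1734 = -8.1447


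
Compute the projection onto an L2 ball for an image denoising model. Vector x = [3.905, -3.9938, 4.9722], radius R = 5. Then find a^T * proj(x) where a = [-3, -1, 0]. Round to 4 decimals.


Step 1: Compute ||x|| (intermediates to 6 decimals).
||x|| = sqrt(3.905^2 + (-3.9938)^2 + 4.9722^2) = 7.478117
Step 2: Project.
Since ||x|| > R, scale = R/||x|| = 5/7.478117 = 0.668618, proj(x) = scale * x
proj(x) = [2.610953, -2.670327, 3.324502]
Step 3: Dot product.
a^T * proj(x) = -3*2.610953 - 1*(-2.670327) + 0*3.324502 = -5.1625


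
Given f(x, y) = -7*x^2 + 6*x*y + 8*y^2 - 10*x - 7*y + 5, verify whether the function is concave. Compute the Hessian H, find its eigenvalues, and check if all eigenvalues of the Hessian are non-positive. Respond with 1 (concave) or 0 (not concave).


The Hessian of f(x,y) = -7*x^2 + 6*x*y + 8*y^2 - 10*x - 7*y + 5 is:
H = [[-14, 6], [6, 16]]
Trace = -14 + 16 = 2
Determinant = -14*16 - (6)^2 = -260
Discriminant = (2)^2 - 4*-260 = 1044.0
Eigenvalues: lambda_1 = -15.1555, lambda_2 = 17.1555
The function is not concave.

0


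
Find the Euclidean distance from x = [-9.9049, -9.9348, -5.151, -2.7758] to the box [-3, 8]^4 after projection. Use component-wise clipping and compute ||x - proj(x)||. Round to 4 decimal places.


Project each component onto [-3, 8].
clip(-9.9049) = -3.0, clip(-9.9348) = -3.0, clip(-5.151) = -3.0, clip(-2.7758) = -2.7758
Projection = [-3.0, -3.0, -3.0, -2.7758]
Squared diffs: [47.6776, 48.0915, 4.6268, 0.0]
Distance = sqrt(100.3959) = 10.0198


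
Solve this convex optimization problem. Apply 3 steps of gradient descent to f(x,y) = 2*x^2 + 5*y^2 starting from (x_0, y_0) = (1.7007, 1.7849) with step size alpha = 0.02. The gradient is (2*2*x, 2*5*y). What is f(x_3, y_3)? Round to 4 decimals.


Gradient descent on f(x,y) = 2*x^2 + 5*y^2.
Starting point: (1.7007, 1.7849), alpha = 0.02
Step 1: grad_x = 2*2*1.7007 = 6.8028, grad_y = 2*5*1.7849 = 17.849
  x_1 = 1.7007 - 0.02*6.8028 = 1.5646
  y_1 = 1.7849 - 0.02*17.849 = 1.4279
Step 2: grad_x = 2*2*1.5646 = 6.2586, grad_y = 2*5*1.4279 = 14.2792
  x_2 = 1.5646 - 0.02*6.2586 = 1.4395
  y_2 = 1.4279 - 0.02*14.2792 = 1.1423
Step 3: grad_x = 2*2*1.4395 = 5.7579, grad_y = 2*5*1.1423 = 11.4234
  x_3 = 1.4395 - 0.02*5.7579 = 1.3243
  y_3 = 1.1423 - 0.02*11.4234 = 0.9139
f(1.3243, 0.9139) = 2*1.3243^2 + 5*0.9139^2 = 7.6834


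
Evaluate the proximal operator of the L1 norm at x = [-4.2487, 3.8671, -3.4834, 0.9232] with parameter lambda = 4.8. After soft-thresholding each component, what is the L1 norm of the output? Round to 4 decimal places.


Soft-thresholding with lambda = 4.8:
prox(-4.2487) = sign(-4.2487)*max(|-4.2487| - 4.8, 0) = 0.0
prox(3.8671) = sign(3.8671)*max(|3.8671| - 4.8, 0) = 0.0
prox(-3.4834) = sign(-3.4834)*max(|-3.4834| - 4.8, 0) = 0.0
prox(0.9232) = sign(0.9232)*max(|0.9232| - 4.8, 0) = 0.0
prox(x) = [0.0, 0.0, 0.0, 0.0]
||prox(x)||_1 = 0.0 + 0.0 + 0.0 + 0.0 = 0.0


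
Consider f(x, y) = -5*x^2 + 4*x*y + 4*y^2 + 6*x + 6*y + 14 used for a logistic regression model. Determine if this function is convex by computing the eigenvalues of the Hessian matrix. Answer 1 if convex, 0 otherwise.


The Hessian of f(x,y) = -5*x^2 + 4*x*y + 4*y^2 + 6*x + 6*y + 14 is:
H = [[-10, 4], [4, 8]]
Trace = -10 + 8 = -2
Determinant = -10*8 - (4)^2 = -96
Discriminant = (-2)^2 - 4*-96 = 388.0
Eigenvalues: lambda_1 = -10.8489, lambda_2 = 8.8489
The function is not convex.

0


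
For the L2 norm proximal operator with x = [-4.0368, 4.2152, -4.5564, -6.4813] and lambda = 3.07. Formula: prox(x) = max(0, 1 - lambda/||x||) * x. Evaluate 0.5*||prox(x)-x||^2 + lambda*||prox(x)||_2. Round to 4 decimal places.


Step 1: Compute ||x||.
||x|| = 9.8403
Step 2: Compute scaling factor.
scale = max(0, 1 - 3.07/9.8403) = 0.688
Step 3: prox(x) = [-2.7774, 2.9001, -3.1349, -4.4593]
||prox(x)|| = 6.7703
Step 4: Proximal objective.
0.5*||prox-x||^2 = 4.7125
lambda*||prox|| = 20.7848
Total = 25.4973


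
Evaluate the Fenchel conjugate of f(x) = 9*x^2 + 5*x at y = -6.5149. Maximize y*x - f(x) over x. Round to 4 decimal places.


f*(y) = sup_x {y*x - a*x^2 - b*x} = sup_x {(y-b)*x - a*x^2}
FOC: (y - b) - 2a*x = 0 => x* = (y - b)/(2a)
x* = (-6.5149 - 5)/(2*9) = -0.6397
f*(-6.5149) = (y-b)^2/(4a) = (-6.5149 - 5)^2/(4*9)
= 132.5929/36 = 3.6831


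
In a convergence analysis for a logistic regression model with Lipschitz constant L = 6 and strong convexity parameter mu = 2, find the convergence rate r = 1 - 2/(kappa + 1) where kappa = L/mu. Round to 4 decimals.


Step 1: Compute the condition number.
kappa = L/mu = 6/2 = 3.0
Step 2: Compute the convergence rate.
r = 1 - 2/(kappa + 1) = 1 - 2*mu/(L + mu) = (L - mu)/(L + mu) = 4/8 = 0.5


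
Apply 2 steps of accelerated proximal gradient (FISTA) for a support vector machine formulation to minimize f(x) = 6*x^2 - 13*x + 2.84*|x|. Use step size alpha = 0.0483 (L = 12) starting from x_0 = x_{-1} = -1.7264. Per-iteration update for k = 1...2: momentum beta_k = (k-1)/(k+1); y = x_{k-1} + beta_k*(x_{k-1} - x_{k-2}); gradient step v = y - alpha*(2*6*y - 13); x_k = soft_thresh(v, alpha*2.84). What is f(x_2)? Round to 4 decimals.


FISTA on f(x) = 6*x^2 - 13*x + 2.84*|x|
L = 12, alpha = 0.0483
Iteration 1: beta = 0.0, y = -1.7264 + 0.0*(-1.7264 + 1.7264) = -1.7264
  grad(y) = -33.7168, v = y - alpha*grad = -0.0979
  prox(v) = soft_thresh(-0.0979, 0.1372) = 0.0
Iteration 2: beta = 0.3333, y = 0.0 + 0.3333*(0.0 + 1.7264) = 0.5755
  grad(y) = -6.0944, v = y - alpha*grad = 0.8698
  prox(v) = soft_thresh(0.8698, 0.1372) = 0.7327
f(x_2) = 6*0.7327^2 - 13*0.7327 + 2.84*|0.7327| = -4.2231


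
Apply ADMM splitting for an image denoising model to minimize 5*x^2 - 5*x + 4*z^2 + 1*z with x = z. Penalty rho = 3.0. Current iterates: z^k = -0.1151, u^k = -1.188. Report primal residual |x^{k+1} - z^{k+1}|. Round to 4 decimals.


ADMM iteration with rho = 3.0, z^k = -0.1151, u^k = -1.188
Step 1: x-update.
Minimize 5*x^2 - 5*x + (3.0/2)*(x + 0.1151 - 1.188)^2
FOC: (2*5 + 3.0)*x = 5 + 3.0*(-0.1151 + 1.188)
x^{k+1} = 0.6322
Step 2: z-update.
Minimize 4*z^2 + 1*z + (3.0/2)*(0.6322 - z - 1.188)^2
FOC: (2*4 + 3.0)*z = -1 + 3.0*(0.6322 - 1.188)
z^{k+1} = -0.2425
Step 3: u-update.
u^{k+1} = -1.188 + 0.6322 + 0.2425 = -0.3133
Step 4: Primal residual = |0.6322 + 0.2425| = 0.8747


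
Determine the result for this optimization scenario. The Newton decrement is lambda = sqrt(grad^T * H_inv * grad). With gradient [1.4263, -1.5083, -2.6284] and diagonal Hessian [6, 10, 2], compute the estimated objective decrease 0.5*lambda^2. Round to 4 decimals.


Step 1: H is diagonal, so H^(-1) * g = [0.2377, -0.1508, -1.3142].
Step 2: g^T H^(-1) g = sum_i g_i^2 / H_ii
  = (1.4263)^2/6 + (-1.5083)^2/10 + (-2.6284)^2/2
  = 0.3391 + 0.2275 + 3.4542 = 4.0208
Step 3: Objective decrease = 0.5 * g^T H^(-1) g = 2.0104


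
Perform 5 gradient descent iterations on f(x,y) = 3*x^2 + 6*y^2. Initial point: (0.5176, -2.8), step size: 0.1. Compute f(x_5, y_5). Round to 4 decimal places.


Gradient descent on f(x,y) = 3*x^2 + 6*y^2.
Starting point: (0.5176, -2.8), alpha = 0.1
Step 1: grad_x = 2*3*0.5176 = 3.1056, grad_y = 2*6*-2.8 = -33.6
  x_1 = 0.5176 - 0.1*3.1056 = 0.207
  y_1 = -2.8 - 0.1*-33.6 = 0.56
Step 2: grad_x = 2*3*0.207 = 1.2422, grad_y = 2*6*0.56 = 6.72
  x_2 = 0.207 - 0.1*1.2422 = 0.0828
  y_2 = 0.56 - 0.1*6.72 = -0.112
Step 3: grad_x = 2*3*0.0828 = 0.4969, grad_y = 2*6*-0.112 = -1.344
  x_3 = 0.0828 - 0.1*0.4969 = 0.0331
  y_3 = -0.112 - 0.1*-1.344 = 0.0224
Step 4: grad_x = 2*3*0.0331 = 0.1988, grad_y = 2*6*0.0224 = 0.2688
  x_4 = 0.0331 - 0.1*0.1988 = 0.0133
  y_4 = 0.0224 - 0.1*0.2688 = -0.0045
Step 5: grad_x = 2*3*0.0133 = 0.0795, grad_y = 2*6*-0.0045 = -0.0538
  x_5 = 0.0133 - 0.1*0.0795 = 0.0053
  y_5 = -0.0045 - 0.1*-0.0538 = 0.0009
f(0.0053, 0.0009) = 3*0.0053^2 + 6*0.0009^2 = 0.0001


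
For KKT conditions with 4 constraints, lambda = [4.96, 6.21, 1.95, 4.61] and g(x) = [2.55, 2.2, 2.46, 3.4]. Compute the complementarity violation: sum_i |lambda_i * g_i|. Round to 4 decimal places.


KKT complementary slackness check:
lambda_1 * g_1 = 4.96 * 2.55 = 12.648
lambda_2 * g_2 = 6.21 * 2.2 = 13.662
lambda_3 * g_3 = 1.95 * 2.46 = 4.797
lambda_4 * g_4 = 4.61 * 3.4 = 15.674
Total violation = 12.648 + 13.662 + 4.797 + 15.674 = 46.781


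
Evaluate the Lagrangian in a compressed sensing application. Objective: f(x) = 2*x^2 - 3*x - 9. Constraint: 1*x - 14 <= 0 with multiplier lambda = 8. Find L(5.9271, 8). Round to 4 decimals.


Step 1: Evaluate f(x).
f(5.9271) = 2*5.9271^2 - 3*5.9271 - 9 = 43.4797
Step 2: Evaluate g(x).
g(5.9271) = 1*5.9271 - 14 = -8.0729
Step 3: Compute Lagrangian.
L = 43.4797 + 8*-8.0729 = -21.1035


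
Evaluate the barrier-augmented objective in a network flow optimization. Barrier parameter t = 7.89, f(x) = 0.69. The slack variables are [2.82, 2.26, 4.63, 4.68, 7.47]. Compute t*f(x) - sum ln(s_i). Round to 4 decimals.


Step 1: Compute log-barrier.
ln values: [1.0367, 0.8154, 1.5326, 1.5433, 2.0109]
phi = -(1.0367 + 0.8154 + 1.5326 + 1.5433 + 2.0109) = -6.9389
Step 2: Compute augmented objective.
t*f(x) = 7.89*0.69 = 5.4441
Total = 5.4441 - 6.9389 = -1.4948


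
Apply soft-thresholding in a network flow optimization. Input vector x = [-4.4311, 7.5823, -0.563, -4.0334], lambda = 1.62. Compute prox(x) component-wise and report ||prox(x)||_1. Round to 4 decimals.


Soft-thresholding with lambda = 1.62:
prox(-4.4311) = sign(-4.4311)*max(|-4.4311| - 1.62, 0) = -2.8111
prox(7.5823) = sign(7.5823)*max(|7.5823| - 1.62, 0) = 5.9623
prox(-0.563) = sign(-0.563)*max(|-0.563| - 1.62, 0) = 0.0
prox(-4.0334) = sign(-4.0334)*max(|-4.0334| - 1.62, 0) = -2.4134
prox(x) = [-2.8111, 5.9623, 0.0, -2.4134]
||prox(x)||_1 = 2.8111 + 5.9623 + 0.0 + 2.4134 = 11.1868


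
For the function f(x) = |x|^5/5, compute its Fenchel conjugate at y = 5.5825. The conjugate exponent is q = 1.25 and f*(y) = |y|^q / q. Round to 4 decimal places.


The conjugate exponent q satisfies 1/p + 1/q = 1.
p = 5, so q = 5/(5 - 1) = 1.25
|y|^q = 5.5825^1.25 = 8.581
f*(5.5825) = 8.581 / 1.25 = 6.8648


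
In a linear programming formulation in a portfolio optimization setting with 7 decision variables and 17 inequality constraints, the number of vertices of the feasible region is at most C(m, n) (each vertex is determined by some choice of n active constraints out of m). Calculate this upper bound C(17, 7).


Each vertex corresponds to some choice of n active constraints out of m, so the number of vertices is at most C(m, n) = m! / (n!(m-n)!).
m = 17, n = 7
Numerator: 17 * 16 * 15 * 14 * 13 * 12 * 11
Denominator: 7! = 5040
C(17, 7) = 19448


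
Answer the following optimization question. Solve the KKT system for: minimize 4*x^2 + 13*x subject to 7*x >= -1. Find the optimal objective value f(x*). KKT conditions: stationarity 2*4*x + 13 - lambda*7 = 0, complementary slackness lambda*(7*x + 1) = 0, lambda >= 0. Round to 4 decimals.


Step 1: Try lambda = 0 (constraint inactive).
x_unc = -13/(2*4) = -1.625
Check: 7*-1.625 = -11.375 < -1 -- violated!
Step 2: Constraint must be active: 7*x = -1
x* = -1/7 = -0.1429 (rounded; the exact value -1/7 is used below)
lambda = (2*4*(-1/7) + 13)/7 = 1.6939
Step 3: Compute optimal value.
f(x*) = 4*(-1/7)^2 + 13*(-1/7) = -1.7755
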